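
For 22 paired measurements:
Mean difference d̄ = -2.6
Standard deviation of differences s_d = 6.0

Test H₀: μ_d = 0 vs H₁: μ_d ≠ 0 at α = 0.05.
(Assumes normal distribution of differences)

df = n - 1 = 21
SE = s_d/√n = 6.0/√22 = 1.2792
t = d̄/SE = -2.6/1.2792 = -2.0325
Critical value: t_{0.025,21} = ±2.080
p-value ≈ 0.0549
Decision: fail to reject H₀

Answer: t = -2.0325, fail to reject H₀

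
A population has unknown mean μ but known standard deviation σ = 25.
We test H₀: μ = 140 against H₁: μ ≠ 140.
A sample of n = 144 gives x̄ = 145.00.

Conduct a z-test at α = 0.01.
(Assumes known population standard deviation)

Answer: z = 2.4000, fail to reject H₀

Derivation:
Standard error: SE = σ/√n = 25/√144 = 2.0833
z-statistic: z = (x̄ - μ₀)/SE = (145.00 - 140)/2.0833 = 2.4000
Critical value: ±2.576
p-value = 0.0164
Decision: fail to reject H₀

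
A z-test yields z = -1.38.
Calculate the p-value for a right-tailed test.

Answer: p-value ≈ 0.9162

Derivation:
For z = -1.38:
p = P(Z > -1.38) = 1 - Φ(-1.38) = 0.9162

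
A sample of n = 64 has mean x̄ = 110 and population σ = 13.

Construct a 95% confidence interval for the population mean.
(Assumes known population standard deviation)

Answer: (106.8150, 113.1850)

Derivation:
Confidence level: 95%, α = 0.05
z_0.025 = 1.960
SE = σ/√n = 13/√64 = 1.6250
Margin of error = 1.960 × 1.6250 = 3.1850
CI: x̄ ± margin = 110 ± 3.1850
CI: (106.8150, 113.1850)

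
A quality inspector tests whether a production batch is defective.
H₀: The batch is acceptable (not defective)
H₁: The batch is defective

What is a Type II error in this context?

Answer: Shipping a defective batch to customers

Derivation:
Type I error (α): Rejecting H₀ when H₀ is true
Type II error (β): Failing to reject H₀ when H₁ is true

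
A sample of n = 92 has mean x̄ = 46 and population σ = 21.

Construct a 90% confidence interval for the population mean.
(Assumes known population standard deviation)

Answer: (42.3984, 49.6016)

Derivation:
Confidence level: 90%, α = 0.1
z_0.05 = 1.645
SE = σ/√n = 21/√92 = 2.1894
Margin of error = 1.645 × 2.1894 = 3.6016
CI: x̄ ± margin = 46 ± 3.6016
CI: (42.3984, 49.6016)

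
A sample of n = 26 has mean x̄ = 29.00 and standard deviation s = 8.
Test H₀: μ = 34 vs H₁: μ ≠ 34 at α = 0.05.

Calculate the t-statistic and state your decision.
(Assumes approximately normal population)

df = n - 1 = 25
SE = s/√n = 8/√26 = 1.5689
t = (x̄ - μ₀)/SE = (29.00 - 34)/1.5689 = -3.1869
Critical value: t_{0.025,25} = ±2.060
p-value ≈ 0.0038
Decision: reject H₀

Answer: t = -3.1869, reject H₀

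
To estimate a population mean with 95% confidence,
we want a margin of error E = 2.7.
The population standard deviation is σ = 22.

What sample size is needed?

z_0.025 = 1.960
n = (z×σ/E)² = (1.960×22/2.7)²
n = 255.0527
Round up: n = 256

Answer: n = 256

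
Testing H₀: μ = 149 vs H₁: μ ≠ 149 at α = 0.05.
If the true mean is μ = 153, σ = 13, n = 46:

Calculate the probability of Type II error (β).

SE = σ/√n = 13/√46 = 1.9167
Critical values: μ₀ ± z_0.025×SE = 149 ± 1.960×1.9167
Acceptance region: (145.2433, 152.7567)
Under H₁ (μ = 153): z_high = (152.7567 - 153)/1.9167 = -0.1269, z_low = (145.2433 - 153)/1.9167 = -4.0469
β = P(not reject | H₁) = Φ(-0.1269) - Φ(-4.0469) ≈ 0.4495

Answer: β ≈ 0.4495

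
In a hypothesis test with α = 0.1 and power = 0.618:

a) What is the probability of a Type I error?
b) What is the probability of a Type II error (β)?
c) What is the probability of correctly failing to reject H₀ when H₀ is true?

a) Type I error probability = α = 0.1
b) Power = P(reject H₀ | H₁ true) = 1 - β = 0.618, so Type II error probability = β = 1 - Power = 0.382
c) P(fail to reject H₀ | H₀ true) = 1 - α = 0.9

Answer: a) 0.1, b) 0.382, c) 0.9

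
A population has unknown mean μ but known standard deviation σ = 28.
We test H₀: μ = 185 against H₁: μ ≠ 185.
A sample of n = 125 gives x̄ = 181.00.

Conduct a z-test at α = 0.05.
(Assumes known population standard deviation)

Standard error: SE = σ/√n = 28/√125 = 2.5044
z-statistic: z = (x̄ - μ₀)/SE = (181.00 - 185)/2.5044 = -1.5972
Critical value: ±1.960
p-value = 0.1102
Decision: fail to reject H₀

Answer: z = -1.5972, fail to reject H₀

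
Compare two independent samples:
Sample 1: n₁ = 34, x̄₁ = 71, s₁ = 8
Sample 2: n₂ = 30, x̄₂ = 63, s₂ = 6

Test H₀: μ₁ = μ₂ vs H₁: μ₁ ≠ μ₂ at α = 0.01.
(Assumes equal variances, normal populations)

Answer: t = 4.4765, reject H₀

Derivation:
Pooled variance: s²_p = [33×8² + 29×6²]/(62) = 50.9032
s_p = 7.1346
SE = s_p×√(1/n₁ + 1/n₂) = 7.1346×√(1/34 + 1/30) = 1.7871
t = (x̄₁ - x̄₂)/SE = (71 - 63)/1.7871 = 4.4765
df = 62, t-critical = ±2.657
Decision: reject H₀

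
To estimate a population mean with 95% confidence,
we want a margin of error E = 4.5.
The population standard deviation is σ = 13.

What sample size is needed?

z_0.025 = 1.960
n = (z×σ/E)² = (1.960×13/4.5)²
n = 32.0608
Round up: n = 33

Answer: n = 33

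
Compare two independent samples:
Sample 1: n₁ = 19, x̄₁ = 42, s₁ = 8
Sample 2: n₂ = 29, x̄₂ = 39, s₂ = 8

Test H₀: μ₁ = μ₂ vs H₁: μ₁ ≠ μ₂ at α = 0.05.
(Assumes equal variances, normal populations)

Pooled variance: s²_p = [18×8² + 28×8²]/(46) = 64.0000
s_p = 8.0000
SE = s_p×√(1/n₁ + 1/n₂) = 8.0000×√(1/19 + 1/29) = 2.3612
t = (x̄₁ - x̄₂)/SE = (42 - 39)/2.3612 = 1.2705
df = 46, t-critical = ±2.013
Decision: fail to reject H₀

Answer: t = 1.2705, fail to reject H₀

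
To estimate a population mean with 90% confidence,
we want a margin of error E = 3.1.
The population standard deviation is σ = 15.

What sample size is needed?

z_0.05 = 1.645
n = (z×σ/E)² = (1.645×15/3.1)²
n = 63.3565
Round up: n = 64

Answer: n = 64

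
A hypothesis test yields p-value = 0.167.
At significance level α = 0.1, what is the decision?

Answer: fail to reject H₀

Derivation:
Compare p-value to α:
0.167 ≥ 0.1
Decision: fail to reject H₀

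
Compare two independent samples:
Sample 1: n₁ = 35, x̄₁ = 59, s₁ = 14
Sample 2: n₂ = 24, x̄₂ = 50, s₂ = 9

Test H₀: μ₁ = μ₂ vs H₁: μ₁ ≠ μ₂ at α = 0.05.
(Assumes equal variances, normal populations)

Pooled variance: s²_p = [34×14² + 23×9²]/(57) = 149.5965
s_p = 12.2310
SE = s_p×√(1/n₁ + 1/n₂) = 12.2310×√(1/35 + 1/24) = 3.2415
t = (x̄₁ - x̄₂)/SE = (59 - 50)/3.2415 = 2.7765
df = 57, t-critical = ±2.002
Decision: reject H₀

Answer: t = 2.7765, reject H₀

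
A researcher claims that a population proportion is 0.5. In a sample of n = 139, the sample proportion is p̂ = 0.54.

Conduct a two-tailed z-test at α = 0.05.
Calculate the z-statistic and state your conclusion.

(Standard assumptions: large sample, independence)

H₀: p = 0.5, H₁: p ≠ 0.5
Standard error: SE = √(p₀(1-p₀)/n) = √(0.5×0.5/139) = 0.042409
z-statistic: z = (p̂ - p₀)/SE = (0.54 - 0.5)/0.042409 = 0.9432
Critical value: z_0.025 = ±1.960
p-value = 0.3456
Decision: fail to reject H₀ at α = 0.05

Answer: z = 0.9432, fail to reject H₀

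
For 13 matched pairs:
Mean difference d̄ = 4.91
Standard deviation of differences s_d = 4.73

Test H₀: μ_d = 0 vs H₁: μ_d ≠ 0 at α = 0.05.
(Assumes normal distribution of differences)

Answer: t = 3.7427, reject H₀

Derivation:
df = n - 1 = 12
SE = s_d/√n = 4.73/√13 = 1.3119
t = d̄/SE = 4.91/1.3119 = 3.7427
Critical value: t_{0.025,12} = ±2.179
p-value ≈ 0.0028
Decision: reject H₀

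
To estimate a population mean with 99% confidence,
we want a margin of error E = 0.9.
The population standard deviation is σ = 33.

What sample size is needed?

z_0.005 = 2.576
n = (z×σ/E)² = (2.576×33/0.9)²
n = 8921.4322
Round up: n = 8922

Answer: n = 8922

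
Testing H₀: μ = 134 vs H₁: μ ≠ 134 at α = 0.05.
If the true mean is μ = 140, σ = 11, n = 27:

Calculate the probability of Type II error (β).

SE = σ/√n = 11/√27 = 2.1170
Critical values: μ₀ ± z_0.025×SE = 134 ± 1.960×2.1170
Acceptance region: (129.8507, 138.1493)
Under H₁ (μ = 140): z_high = (138.1493 - 140)/2.1170 = -0.8742, z_low = (129.8507 - 140)/2.1170 = -4.7942
β = P(not reject | H₁) = Φ(-0.8742) - Φ(-4.7942) ≈ 0.1910

Answer: β ≈ 0.1910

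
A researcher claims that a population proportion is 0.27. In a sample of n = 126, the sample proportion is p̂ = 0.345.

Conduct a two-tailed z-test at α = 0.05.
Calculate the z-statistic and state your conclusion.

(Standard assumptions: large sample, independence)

Answer: z = 1.8963, fail to reject H₀

Derivation:
H₀: p = 0.27, H₁: p ≠ 0.27
Standard error: SE = √(p₀(1-p₀)/n) = √(0.27×0.73/126) = 0.039551
z-statistic: z = (p̂ - p₀)/SE = (0.345 - 0.27)/0.039551 = 1.8963
Critical value: z_0.025 = ±1.960
p-value = 0.0579
Decision: fail to reject H₀ at α = 0.05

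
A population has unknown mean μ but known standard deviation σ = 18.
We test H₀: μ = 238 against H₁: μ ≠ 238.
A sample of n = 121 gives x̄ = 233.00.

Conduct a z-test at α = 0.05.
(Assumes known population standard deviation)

Standard error: SE = σ/√n = 18/√121 = 1.6364
z-statistic: z = (x̄ - μ₀)/SE = (233.00 - 238)/1.6364 = -3.0555
Critical value: ±1.960
p-value = 0.0022
Decision: reject H₀

Answer: z = -3.0555, reject H₀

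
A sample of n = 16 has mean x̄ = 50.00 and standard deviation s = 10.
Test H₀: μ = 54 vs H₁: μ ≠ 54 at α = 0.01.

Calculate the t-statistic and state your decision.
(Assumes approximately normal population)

Answer: t = -1.6000, fail to reject H₀

Derivation:
df = n - 1 = 15
SE = s/√n = 10/√16 = 2.5000
t = (x̄ - μ₀)/SE = (50.00 - 54)/2.5000 = -1.6000
Critical value: t_{0.005,15} = ±2.947
p-value ≈ 0.1304
Decision: fail to reject H₀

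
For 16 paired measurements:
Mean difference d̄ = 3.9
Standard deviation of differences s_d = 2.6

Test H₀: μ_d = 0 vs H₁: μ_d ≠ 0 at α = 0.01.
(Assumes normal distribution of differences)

df = n - 1 = 15
SE = s_d/√n = 2.6/√16 = 0.6500
t = d̄/SE = 3.9/0.6500 = 6.0000
Critical value: t_{0.005,15} = ±2.947
p-value < 0.0001
Decision: reject H₀

Answer: t = 6.0000, reject H₀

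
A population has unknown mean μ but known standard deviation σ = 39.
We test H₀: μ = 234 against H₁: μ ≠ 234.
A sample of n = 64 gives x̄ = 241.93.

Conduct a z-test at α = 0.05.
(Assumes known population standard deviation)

Answer: z = 1.6267, fail to reject H₀

Derivation:
Standard error: SE = σ/√n = 39/√64 = 4.8750
z-statistic: z = (x̄ - μ₀)/SE = (241.93 - 234)/4.8750 = 1.6267
Critical value: ±1.960
p-value = 0.1038
Decision: fail to reject H₀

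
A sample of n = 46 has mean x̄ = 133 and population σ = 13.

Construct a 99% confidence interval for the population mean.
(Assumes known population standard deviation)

Confidence level: 99%, α = 0.01
z_0.005 = 2.576
SE = σ/√n = 13/√46 = 1.9167
Margin of error = 2.576 × 1.9167 = 4.9374
CI: x̄ ± margin = 133 ± 4.9374
CI: (128.0626, 137.9374)

Answer: (128.0626, 137.9374)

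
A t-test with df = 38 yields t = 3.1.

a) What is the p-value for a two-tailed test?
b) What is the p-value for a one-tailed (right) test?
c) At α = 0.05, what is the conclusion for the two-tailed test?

Answer: a) 0.0036, b) 0.0018, c) reject H₀

Derivation:
Using t-distribution with df = 38:
a) Two-tailed: p = 2×P(T > 3.1) = 0.0036
b) One-tailed: p = P(T > 3.1) = 0.0018
c) 0.0036 < 0.05, reject H₀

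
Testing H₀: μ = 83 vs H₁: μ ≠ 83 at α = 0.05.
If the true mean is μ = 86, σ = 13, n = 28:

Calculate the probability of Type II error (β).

SE = σ/√n = 13/√28 = 2.4568
Critical values: μ₀ ± z_0.025×SE = 83 ± 1.960×2.4568
Acceptance region: (78.1847, 87.8153)
Under H₁ (μ = 86): z_high = (87.8153 - 86)/2.4568 = 0.7389, z_low = (78.1847 - 86)/2.4568 = -3.1811
β = P(not reject | H₁) = Φ(0.7389) - Φ(-3.1811) ≈ 0.7693

Answer: β ≈ 0.7693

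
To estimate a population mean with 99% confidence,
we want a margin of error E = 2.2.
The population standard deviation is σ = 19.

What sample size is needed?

Answer: n = 495

Derivation:
z_0.005 = 2.576
n = (z×σ/E)² = (2.576×19/2.2)²
n = 494.9411
Round up: n = 495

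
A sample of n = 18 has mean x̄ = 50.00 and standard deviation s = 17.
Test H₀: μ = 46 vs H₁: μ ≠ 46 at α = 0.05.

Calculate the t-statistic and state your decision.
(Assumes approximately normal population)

Answer: t = 0.9983, fail to reject H₀

Derivation:
df = n - 1 = 17
SE = s/√n = 17/√18 = 4.0069
t = (x̄ - μ₀)/SE = (50.00 - 46)/4.0069 = 0.9983
Critical value: t_{0.025,17} = ±2.110
p-value ≈ 0.3321
Decision: fail to reject H₀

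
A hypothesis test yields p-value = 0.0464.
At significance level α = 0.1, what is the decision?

Answer: reject H₀

Derivation:
Compare p-value to α:
0.0464 < 0.1
Decision: reject H₀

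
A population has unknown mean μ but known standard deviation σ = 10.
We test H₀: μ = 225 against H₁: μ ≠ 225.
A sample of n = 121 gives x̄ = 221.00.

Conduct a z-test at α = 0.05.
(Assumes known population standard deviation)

Standard error: SE = σ/√n = 10/√121 = 0.9091
z-statistic: z = (x̄ - μ₀)/SE = (221.00 - 225)/0.9091 = -4.4000
Critical value: ±1.960
p-value < 0.0001
Decision: reject H₀

Answer: z = -4.4000, reject H₀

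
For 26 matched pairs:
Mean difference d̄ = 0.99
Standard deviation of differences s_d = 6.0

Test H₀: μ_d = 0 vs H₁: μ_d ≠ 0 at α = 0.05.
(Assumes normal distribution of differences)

df = n - 1 = 25
SE = s_d/√n = 6.0/√26 = 1.1767
t = d̄/SE = 0.99/1.1767 = 0.8413
Critical value: t_{0.025,25} = ±2.060
p-value ≈ 0.4082
Decision: fail to reject H₀

Answer: t = 0.8413, fail to reject H₀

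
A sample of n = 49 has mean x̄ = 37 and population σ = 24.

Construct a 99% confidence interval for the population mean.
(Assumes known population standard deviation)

Confidence level: 99%, α = 0.01
z_0.005 = 2.576
SE = σ/√n = 24/√49 = 3.4286
Margin of error = 2.576 × 3.4286 = 8.8321
CI: x̄ ± margin = 37 ± 8.8321
CI: (28.1679, 45.8321)

Answer: (28.1679, 45.8321)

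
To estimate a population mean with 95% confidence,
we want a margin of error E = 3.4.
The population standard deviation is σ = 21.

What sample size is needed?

Answer: n = 147

Derivation:
z_0.025 = 1.960
n = (z×σ/E)² = (1.960×21/3.4)²
n = 146.5524
Round up: n = 147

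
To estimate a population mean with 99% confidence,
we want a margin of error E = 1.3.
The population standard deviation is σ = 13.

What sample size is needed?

z_0.005 = 2.576
n = (z×σ/E)² = (2.576×13/1.3)²
n = 663.5776
Round up: n = 664

Answer: n = 664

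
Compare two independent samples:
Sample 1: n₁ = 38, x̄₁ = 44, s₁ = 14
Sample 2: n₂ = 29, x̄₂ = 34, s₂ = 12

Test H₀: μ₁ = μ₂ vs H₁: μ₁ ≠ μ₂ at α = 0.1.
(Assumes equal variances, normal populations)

Answer: t = 3.0781, reject H₀

Derivation:
Pooled variance: s²_p = [37×14² + 28×12²]/(65) = 173.6000
s_p = 13.1757
SE = s_p×√(1/n₁ + 1/n₂) = 13.1757×√(1/38 + 1/29) = 3.2488
t = (x̄₁ - x̄₂)/SE = (44 - 34)/3.2488 = 3.0781
df = 65, t-critical = ±1.669
Decision: reject H₀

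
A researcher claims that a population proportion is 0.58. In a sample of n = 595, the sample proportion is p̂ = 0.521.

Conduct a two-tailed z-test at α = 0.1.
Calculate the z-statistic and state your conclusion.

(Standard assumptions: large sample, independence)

H₀: p = 0.58, H₁: p ≠ 0.58
Standard error: SE = √(p₀(1-p₀)/n) = √(0.58×0.42/595) = 0.020234
z-statistic: z = (p̂ - p₀)/SE = (0.521 - 0.58)/0.020234 = -2.9159
Critical value: z_0.05 = ±1.645
p-value = 0.0035
Decision: reject H₀ at α = 0.1

Answer: z = -2.9159, reject H₀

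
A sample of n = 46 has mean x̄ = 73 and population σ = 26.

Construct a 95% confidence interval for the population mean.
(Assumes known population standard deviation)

Confidence level: 95%, α = 0.05
z_0.025 = 1.960
SE = σ/√n = 26/√46 = 3.8335
Margin of error = 1.960 × 3.8335 = 7.5137
CI: x̄ ± margin = 73 ± 7.5137
CI: (65.4863, 80.5137)

Answer: (65.4863, 80.5137)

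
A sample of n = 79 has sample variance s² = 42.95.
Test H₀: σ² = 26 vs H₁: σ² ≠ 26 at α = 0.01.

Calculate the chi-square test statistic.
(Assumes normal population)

Answer: χ² = 128.8500, reject H₀

Derivation:
df = n - 1 = 78
χ² = (n-1)s²/σ₀² = 78×42.95/26 = 128.8500
Critical values: χ²_{0.995,78} = 49.582, χ²_{0.005,78} = 113.911
Rejection region: χ² < 49.582 or χ² > 113.911
Decision: reject H₀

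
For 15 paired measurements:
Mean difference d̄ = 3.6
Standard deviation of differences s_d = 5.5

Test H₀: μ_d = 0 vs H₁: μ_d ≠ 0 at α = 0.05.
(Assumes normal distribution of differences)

df = n - 1 = 14
SE = s_d/√n = 5.5/√15 = 1.4201
t = d̄/SE = 3.6/1.4201 = 2.5350
Critical value: t_{0.025,14} = ±2.145
p-value ≈ 0.0238
Decision: reject H₀

Answer: t = 2.5350, reject H₀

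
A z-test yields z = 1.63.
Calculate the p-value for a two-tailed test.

Answer: p-value ≈ 0.1031

Derivation:
For z = 1.63:
p = 2×P(Z > |1.63|) = 2×(1 - Φ(1.63)) = 0.1031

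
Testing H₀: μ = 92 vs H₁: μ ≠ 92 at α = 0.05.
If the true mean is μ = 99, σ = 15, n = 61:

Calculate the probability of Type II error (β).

SE = σ/√n = 15/√61 = 1.9206
Critical values: μ₀ ± z_0.025×SE = 92 ± 1.960×1.9206
Acceptance region: (88.2356, 95.7644)
Under H₁ (μ = 99): z_high = (95.7644 - 99)/1.9206 = -1.6847, z_low = (88.2356 - 99)/1.9206 = -5.6047
β = P(not reject | H₁) = Φ(-1.6847) - Φ(-5.6047) ≈ 0.0460

Answer: β ≈ 0.0460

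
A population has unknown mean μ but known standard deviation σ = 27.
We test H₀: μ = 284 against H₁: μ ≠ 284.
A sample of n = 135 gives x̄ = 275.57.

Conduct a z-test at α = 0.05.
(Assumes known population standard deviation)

Answer: z = -3.6277, reject H₀

Derivation:
Standard error: SE = σ/√n = 27/√135 = 2.3238
z-statistic: z = (x̄ - μ₀)/SE = (275.57 - 284)/2.3238 = -3.6277
Critical value: ±1.960
p-value = 0.0003
Decision: reject H₀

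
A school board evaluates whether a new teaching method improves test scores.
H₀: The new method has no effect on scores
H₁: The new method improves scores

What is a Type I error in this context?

Type I error: rejecting H₀ when it is actually true (false positive).
Type II error: failing to reject H₀ when H₁ is actually true (false negative).

Answer: Concluding the new method improves scores when it actually doesn't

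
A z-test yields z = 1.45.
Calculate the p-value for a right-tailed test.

Answer: p-value ≈ 0.0735

Derivation:
For z = 1.45:
p = P(Z > 1.45) = 1 - Φ(1.45) = 0.0735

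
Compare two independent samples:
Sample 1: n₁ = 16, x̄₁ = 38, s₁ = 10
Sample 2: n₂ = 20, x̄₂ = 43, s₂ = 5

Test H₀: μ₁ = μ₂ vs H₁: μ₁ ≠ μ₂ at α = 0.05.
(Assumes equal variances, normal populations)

Answer: t = -1.9559, fail to reject H₀

Derivation:
Pooled variance: s²_p = [15×10² + 19×5²]/(34) = 58.0882
s_p = 7.6216
SE = s_p×√(1/n₁ + 1/n₂) = 7.6216×√(1/16 + 1/20) = 2.5564
t = (x̄₁ - x̄₂)/SE = (38 - 43)/2.5564 = -1.9559
df = 34, t-critical = ±2.032
Decision: fail to reject H₀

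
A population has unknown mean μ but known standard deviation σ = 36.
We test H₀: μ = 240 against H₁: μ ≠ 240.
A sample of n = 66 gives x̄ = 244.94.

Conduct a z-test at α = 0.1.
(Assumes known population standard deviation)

Answer: z = 1.1148, fail to reject H₀

Derivation:
Standard error: SE = σ/√n = 36/√66 = 4.4313
z-statistic: z = (x̄ - μ₀)/SE = (244.94 - 240)/4.4313 = 1.1148
Critical value: ±1.645
p-value = 0.2649
Decision: fail to reject H₀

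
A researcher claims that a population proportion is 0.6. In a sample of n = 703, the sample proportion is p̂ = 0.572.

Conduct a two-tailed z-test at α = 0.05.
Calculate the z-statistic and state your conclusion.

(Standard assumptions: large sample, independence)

Answer: z = -1.5154, fail to reject H₀

Derivation:
H₀: p = 0.6, H₁: p ≠ 0.6
Standard error: SE = √(p₀(1-p₀)/n) = √(0.6×0.4/703) = 0.018477
z-statistic: z = (p̂ - p₀)/SE = (0.572 - 0.6)/0.018477 = -1.5154
Critical value: z_0.025 = ±1.960
p-value = 0.1297
Decision: fail to reject H₀ at α = 0.05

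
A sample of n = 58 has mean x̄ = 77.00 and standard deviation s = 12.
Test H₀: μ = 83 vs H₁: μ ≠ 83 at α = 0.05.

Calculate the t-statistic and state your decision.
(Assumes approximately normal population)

df = n - 1 = 57
SE = s/√n = 12/√58 = 1.5757
t = (x̄ - μ₀)/SE = (77.00 - 83)/1.5757 = -3.8078
Critical value: t_{0.025,57} = ±2.002
p-value ≈ 0.0003
Decision: reject H₀

Answer: t = -3.8078, reject H₀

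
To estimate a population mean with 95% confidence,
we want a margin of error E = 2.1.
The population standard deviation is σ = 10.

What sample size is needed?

z_0.025 = 1.960
n = (z×σ/E)² = (1.960×10/2.1)²
n = 87.1111
Round up: n = 88

Answer: n = 88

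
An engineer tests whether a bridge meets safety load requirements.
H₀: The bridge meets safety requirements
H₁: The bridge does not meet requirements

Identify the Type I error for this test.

Type I error: rejecting H₀ when it is actually true (false positive).
Type II error: failing to reject H₀ when H₁ is actually true (false negative).

Answer: Unnecessarily closing a safe bridge for repairs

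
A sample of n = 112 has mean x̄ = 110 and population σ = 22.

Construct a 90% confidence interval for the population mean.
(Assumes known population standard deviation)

Confidence level: 90%, α = 0.1
z_0.05 = 1.645
SE = σ/√n = 22/√112 = 2.0788
Margin of error = 1.645 × 2.0788 = 3.4196
CI: x̄ ± margin = 110 ± 3.4196
CI: (106.5804, 113.4196)

Answer: (106.5804, 113.4196)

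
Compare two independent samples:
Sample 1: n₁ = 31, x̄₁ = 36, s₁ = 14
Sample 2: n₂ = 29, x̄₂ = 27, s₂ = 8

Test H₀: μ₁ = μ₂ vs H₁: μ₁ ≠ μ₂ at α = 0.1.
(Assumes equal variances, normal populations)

Answer: t = 3.0291, reject H₀

Derivation:
Pooled variance: s²_p = [30×14² + 28×8²]/(58) = 132.2759
s_p = 11.5011
SE = s_p×√(1/n₁ + 1/n₂) = 11.5011×√(1/31 + 1/29) = 2.9712
t = (x̄₁ - x̄₂)/SE = (36 - 27)/2.9712 = 3.0291
df = 58, t-critical = ±1.672
Decision: reject H₀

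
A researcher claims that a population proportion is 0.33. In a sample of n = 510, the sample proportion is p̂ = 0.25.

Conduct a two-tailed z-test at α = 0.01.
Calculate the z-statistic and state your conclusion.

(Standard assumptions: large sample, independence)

Answer: z = -3.8423, reject H₀

Derivation:
H₀: p = 0.33, H₁: p ≠ 0.33
Standard error: SE = √(p₀(1-p₀)/n) = √(0.33×0.67/510) = 0.020821
z-statistic: z = (p̂ - p₀)/SE = (0.25 - 0.33)/0.020821 = -3.8423
Critical value: z_0.005 = ±2.576
p-value = 0.0001
Decision: reject H₀ at α = 0.01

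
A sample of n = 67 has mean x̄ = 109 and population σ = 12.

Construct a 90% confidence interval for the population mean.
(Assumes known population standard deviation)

Confidence level: 90%, α = 0.1
z_0.05 = 1.645
SE = σ/√n = 12/√67 = 1.4660
Margin of error = 1.645 × 1.4660 = 2.4116
CI: x̄ ± margin = 109 ± 2.4116
CI: (106.5884, 111.4116)

Answer: (106.5884, 111.4116)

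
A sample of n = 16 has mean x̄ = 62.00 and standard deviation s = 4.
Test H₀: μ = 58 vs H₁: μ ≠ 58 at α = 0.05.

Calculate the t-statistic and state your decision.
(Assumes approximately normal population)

df = n - 1 = 15
SE = s/√n = 4/√16 = 1.0000
t = (x̄ - μ₀)/SE = (62.00 - 58)/1.0000 = 4.0000
Critical value: t_{0.025,15} = ±2.131
p-value ≈ 0.0012
Decision: reject H₀

Answer: t = 4.0000, reject H₀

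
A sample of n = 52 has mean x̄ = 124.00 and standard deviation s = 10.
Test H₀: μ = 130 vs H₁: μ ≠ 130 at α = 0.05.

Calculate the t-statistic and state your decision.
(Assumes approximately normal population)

Answer: t = -4.3265, reject H₀

Derivation:
df = n - 1 = 51
SE = s/√n = 10/√52 = 1.3868
t = (x̄ - μ₀)/SE = (124.00 - 130)/1.3868 = -4.3265
Critical value: t_{0.025,51} = ±2.008
p-value ≈ 0.0001
Decision: reject H₀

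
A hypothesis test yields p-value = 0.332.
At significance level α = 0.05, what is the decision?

Compare p-value to α:
0.332 ≥ 0.05
Decision: fail to reject H₀

Answer: fail to reject H₀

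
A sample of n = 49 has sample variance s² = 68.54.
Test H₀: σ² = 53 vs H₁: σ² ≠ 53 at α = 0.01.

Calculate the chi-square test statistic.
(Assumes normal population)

df = n - 1 = 48
χ² = (n-1)s²/σ₀² = 48×68.54/53 = 62.0740
Critical values: χ²_{0.995,48} = 26.511, χ²_{0.005,48} = 76.969
Rejection region: χ² < 26.511 or χ² > 76.969
Decision: fail to reject H₀

Answer: χ² = 62.0740, fail to reject H₀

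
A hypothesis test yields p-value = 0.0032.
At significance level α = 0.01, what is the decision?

Compare p-value to α:
0.0032 < 0.01
Decision: reject H₀

Answer: reject H₀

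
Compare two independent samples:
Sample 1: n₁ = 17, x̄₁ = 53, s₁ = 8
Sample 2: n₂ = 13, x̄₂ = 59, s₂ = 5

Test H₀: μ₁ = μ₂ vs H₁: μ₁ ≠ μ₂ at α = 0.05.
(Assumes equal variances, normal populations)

Answer: t = -2.3682, reject H₀

Derivation:
Pooled variance: s²_p = [16×8² + 12×5²]/(28) = 47.2857
s_p = 6.8765
SE = s_p×√(1/n₁ + 1/n₂) = 6.8765×√(1/17 + 1/13) = 2.5336
t = (x̄₁ - x̄₂)/SE = (53 - 59)/2.5336 = -2.3682
df = 28, t-critical = ±2.048
Decision: reject H₀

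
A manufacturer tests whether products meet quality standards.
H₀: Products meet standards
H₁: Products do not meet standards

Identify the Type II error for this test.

A Type I error (probability α) occurs when we reject a true H₀.
A Type II error (probability β) occurs when we fail to reject a false H₀.

Answer: Accepting products as meeting standards when they don't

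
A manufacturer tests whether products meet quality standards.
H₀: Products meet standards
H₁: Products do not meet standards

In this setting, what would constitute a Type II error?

Answer: Accepting products as meeting standards when they don't

Derivation:
A Type I error (probability α) occurs when we reject a true H₀.
A Type II error (probability β) occurs when we fail to reject a false H₀.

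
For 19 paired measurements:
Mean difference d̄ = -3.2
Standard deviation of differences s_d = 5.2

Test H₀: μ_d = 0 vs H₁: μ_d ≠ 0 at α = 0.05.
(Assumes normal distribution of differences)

df = n - 1 = 18
SE = s_d/√n = 5.2/√19 = 1.1930
t = d̄/SE = -3.2/1.1930 = -2.6823
Critical value: t_{0.025,18} = ±2.101
p-value ≈ 0.0152
Decision: reject H₀

Answer: t = -2.6823, reject H₀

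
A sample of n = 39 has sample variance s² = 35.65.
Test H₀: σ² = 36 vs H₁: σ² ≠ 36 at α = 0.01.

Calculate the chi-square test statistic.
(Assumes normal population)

df = n - 1 = 38
χ² = (n-1)s²/σ₀² = 38×35.65/36 = 37.6306
Critical values: χ²_{0.995,38} = 19.289, χ²_{0.005,38} = 64.181
Rejection region: χ² < 19.289 or χ² > 64.181
Decision: fail to reject H₀

Answer: χ² = 37.6306, fail to reject H₀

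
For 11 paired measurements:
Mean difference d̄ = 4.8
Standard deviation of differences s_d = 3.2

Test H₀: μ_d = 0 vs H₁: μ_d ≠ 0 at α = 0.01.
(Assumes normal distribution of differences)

df = n - 1 = 10
SE = s_d/√n = 3.2/√11 = 0.9648
t = d̄/SE = 4.8/0.9648 = 4.9751
Critical value: t_{0.005,10} = ±3.169
p-value ≈ 0.0006
Decision: reject H₀

Answer: t = 4.9751, reject H₀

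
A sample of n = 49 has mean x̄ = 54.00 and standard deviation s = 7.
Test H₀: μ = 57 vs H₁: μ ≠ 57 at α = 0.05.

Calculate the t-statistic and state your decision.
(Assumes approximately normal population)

df = n - 1 = 48
SE = s/√n = 7/√49 = 1.0000
t = (x̄ - μ₀)/SE = (54.00 - 57)/1.0000 = -3.0000
Critical value: t_{0.025,48} = ±2.011
p-value ≈ 0.0043
Decision: reject H₀

Answer: t = -3.0000, reject H₀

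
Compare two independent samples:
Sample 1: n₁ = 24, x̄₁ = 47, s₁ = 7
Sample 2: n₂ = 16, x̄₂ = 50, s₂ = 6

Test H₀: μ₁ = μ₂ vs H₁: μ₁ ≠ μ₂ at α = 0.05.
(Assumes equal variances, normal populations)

Answer: t = -1.4034, fail to reject H₀

Derivation:
Pooled variance: s²_p = [23×7² + 15×6²]/(38) = 43.8684
s_p = 6.6233
SE = s_p×√(1/n₁ + 1/n₂) = 6.6233×√(1/24 + 1/16) = 2.1377
t = (x̄₁ - x̄₂)/SE = (47 - 50)/2.1377 = -1.4034
df = 38, t-critical = ±2.024
Decision: fail to reject H₀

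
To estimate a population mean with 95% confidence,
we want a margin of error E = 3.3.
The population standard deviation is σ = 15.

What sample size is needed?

Answer: n = 80

Derivation:
z_0.025 = 1.960
n = (z×σ/E)² = (1.960×15/3.3)²
n = 79.3719
Round up: n = 80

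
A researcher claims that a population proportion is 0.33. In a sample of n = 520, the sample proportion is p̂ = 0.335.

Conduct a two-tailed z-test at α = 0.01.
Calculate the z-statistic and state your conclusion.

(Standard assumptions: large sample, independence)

Answer: z = 0.2425, fail to reject H₀

Derivation:
H₀: p = 0.33, H₁: p ≠ 0.33
Standard error: SE = √(p₀(1-p₀)/n) = √(0.33×0.67/520) = 0.020620
z-statistic: z = (p̂ - p₀)/SE = (0.335 - 0.33)/0.020620 = 0.2425
Critical value: z_0.005 = ±2.576
p-value = 0.8084
Decision: fail to reject H₀ at α = 0.01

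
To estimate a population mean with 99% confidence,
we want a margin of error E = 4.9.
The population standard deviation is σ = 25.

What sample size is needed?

z_0.005 = 2.576
n = (z×σ/E)² = (2.576×25/4.9)²
n = 172.7347
Round up: n = 173

Answer: n = 173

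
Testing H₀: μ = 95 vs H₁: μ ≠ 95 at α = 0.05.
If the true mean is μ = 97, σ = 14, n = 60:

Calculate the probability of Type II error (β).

SE = σ/√n = 14/√60 = 1.8074
Critical values: μ₀ ± z_0.025×SE = 95 ± 1.960×1.8074
Acceptance region: (91.4575, 98.5425)
Under H₁ (μ = 97): z_high = (98.5425 - 97)/1.8074 = 0.8534, z_low = (91.4575 - 97)/1.8074 = -3.0666
β = P(not reject | H₁) = Φ(0.8534) - Φ(-3.0666) ≈ 0.8022

Answer: β ≈ 0.8022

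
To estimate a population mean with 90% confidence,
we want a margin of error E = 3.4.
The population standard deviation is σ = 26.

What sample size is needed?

Answer: n = 159

Derivation:
z_0.05 = 1.645
n = (z×σ/E)² = (1.645×26/3.4)²
n = 158.2416
Round up: n = 159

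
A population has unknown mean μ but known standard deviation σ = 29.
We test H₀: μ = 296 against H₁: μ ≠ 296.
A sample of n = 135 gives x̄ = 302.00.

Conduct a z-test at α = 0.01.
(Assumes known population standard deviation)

Standard error: SE = σ/√n = 29/√135 = 2.4959
z-statistic: z = (x̄ - μ₀)/SE = (302.00 - 296)/2.4959 = 2.4039
Critical value: ±2.576
p-value = 0.0162
Decision: fail to reject H₀

Answer: z = 2.4039, fail to reject H₀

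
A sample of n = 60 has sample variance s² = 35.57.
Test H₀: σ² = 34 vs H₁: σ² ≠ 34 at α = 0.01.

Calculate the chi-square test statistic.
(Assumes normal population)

Answer: χ² = 61.7244, fail to reject H₀

Derivation:
df = n - 1 = 59
χ² = (n-1)s²/σ₀² = 59×35.57/34 = 61.7244
Critical values: χ²_{0.995,59} = 34.770, χ²_{0.005,59} = 90.715
Rejection region: χ² < 34.770 or χ² > 90.715
Decision: fail to reject H₀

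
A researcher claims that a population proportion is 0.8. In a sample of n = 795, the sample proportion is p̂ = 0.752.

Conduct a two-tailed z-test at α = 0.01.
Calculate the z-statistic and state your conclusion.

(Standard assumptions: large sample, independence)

Answer: z = -3.3834, reject H₀

Derivation:
H₀: p = 0.8, H₁: p ≠ 0.8
Standard error: SE = √(p₀(1-p₀)/n) = √(0.8×0.2/795) = 0.014187
z-statistic: z = (p̂ - p₀)/SE = (0.752 - 0.8)/0.014187 = -3.3834
Critical value: z_0.005 = ±2.576
p-value = 0.0007
Decision: reject H₀ at α = 0.01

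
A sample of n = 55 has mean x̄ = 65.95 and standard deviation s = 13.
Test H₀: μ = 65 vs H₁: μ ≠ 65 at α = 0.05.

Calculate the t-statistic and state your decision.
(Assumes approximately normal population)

df = n - 1 = 54
SE = s/√n = 13/√55 = 1.7529
t = (x̄ - μ₀)/SE = (65.95 - 65)/1.7529 = 0.5420
Critical value: t_{0.025,54} = ±2.005
p-value ≈ 0.5900
Decision: fail to reject H₀

Answer: t = 0.5420, fail to reject H₀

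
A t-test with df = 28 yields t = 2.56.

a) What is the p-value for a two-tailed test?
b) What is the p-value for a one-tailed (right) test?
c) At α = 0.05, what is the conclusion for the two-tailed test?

Answer: a) 0.0162, b) 0.0081, c) reject H₀

Derivation:
Using t-distribution with df = 28:
a) Two-tailed: p = 2×P(T > 2.56) = 0.0162
b) One-tailed: p = P(T > 2.56) = 0.0081
c) 0.0162 < 0.05, reject H₀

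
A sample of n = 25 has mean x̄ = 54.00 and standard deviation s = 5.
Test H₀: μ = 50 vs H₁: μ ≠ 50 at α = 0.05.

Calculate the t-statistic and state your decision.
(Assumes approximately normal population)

df = n - 1 = 24
SE = s/√n = 5/√25 = 1.0000
t = (x̄ - μ₀)/SE = (54.00 - 50)/1.0000 = 4.0000
Critical value: t_{0.025,24} = ±2.064
p-value ≈ 0.0005
Decision: reject H₀

Answer: t = 4.0000, reject H₀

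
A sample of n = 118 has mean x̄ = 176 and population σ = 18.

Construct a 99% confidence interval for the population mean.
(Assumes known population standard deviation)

Answer: (171.7316, 180.2684)

Derivation:
Confidence level: 99%, α = 0.01
z_0.005 = 2.576
SE = σ/√n = 18/√118 = 1.6570
Margin of error = 2.576 × 1.6570 = 4.2684
CI: x̄ ± margin = 176 ± 4.2684
CI: (171.7316, 180.2684)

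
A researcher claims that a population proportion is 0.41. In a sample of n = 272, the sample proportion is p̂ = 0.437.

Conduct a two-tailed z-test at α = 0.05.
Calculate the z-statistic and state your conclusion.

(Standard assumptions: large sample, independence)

H₀: p = 0.41, H₁: p ≠ 0.41
Standard error: SE = √(p₀(1-p₀)/n) = √(0.41×0.59/272) = 0.029822
z-statistic: z = (p̂ - p₀)/SE = (0.437 - 0.41)/0.029822 = 0.9054
Critical value: z_0.025 = ±1.960
p-value = 0.3653
Decision: fail to reject H₀ at α = 0.05

Answer: z = 0.9054, fail to reject H₀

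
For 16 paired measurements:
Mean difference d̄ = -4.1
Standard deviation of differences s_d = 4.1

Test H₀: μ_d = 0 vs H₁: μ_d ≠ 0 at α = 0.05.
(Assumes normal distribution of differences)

df = n - 1 = 15
SE = s_d/√n = 4.1/√16 = 1.0250
t = d̄/SE = -4.1/1.0250 = -4.0000
Critical value: t_{0.025,15} = ±2.131
p-value ≈ 0.0012
Decision: reject H₀

Answer: t = -4.0000, reject H₀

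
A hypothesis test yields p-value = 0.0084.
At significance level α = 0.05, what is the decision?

Answer: reject H₀

Derivation:
Compare p-value to α:
0.0084 < 0.05
Decision: reject H₀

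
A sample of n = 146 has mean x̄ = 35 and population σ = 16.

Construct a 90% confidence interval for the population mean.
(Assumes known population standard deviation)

Confidence level: 90%, α = 0.1
z_0.05 = 1.645
SE = σ/√n = 16/√146 = 1.3242
Margin of error = 1.645 × 1.3242 = 2.1783
CI: x̄ ± margin = 35 ± 2.1783
CI: (32.8217, 37.1783)

Answer: (32.8217, 37.1783)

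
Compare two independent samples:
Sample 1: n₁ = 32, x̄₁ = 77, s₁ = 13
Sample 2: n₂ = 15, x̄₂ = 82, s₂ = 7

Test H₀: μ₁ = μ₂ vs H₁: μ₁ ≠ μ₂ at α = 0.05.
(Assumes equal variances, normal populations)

Pooled variance: s²_p = [31×13² + 14×7²]/(45) = 131.6667
s_p = 11.4746
SE = s_p×√(1/n₁ + 1/n₂) = 11.4746×√(1/32 + 1/15) = 3.5906
t = (x̄₁ - x̄₂)/SE = (77 - 82)/3.5906 = -1.3925
df = 45, t-critical = ±2.014
Decision: fail to reject H₀

Answer: t = -1.3925, fail to reject H₀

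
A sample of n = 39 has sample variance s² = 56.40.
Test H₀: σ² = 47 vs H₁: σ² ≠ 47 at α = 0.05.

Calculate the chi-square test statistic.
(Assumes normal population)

df = n - 1 = 38
χ² = (n-1)s²/σ₀² = 38×56.40/47 = 45.6000
Critical values: χ²_{0.975,38} = 22.878, χ²_{0.025,38} = 56.896
Rejection region: χ² < 22.878 or χ² > 56.896
Decision: fail to reject H₀

Answer: χ² = 45.6000, fail to reject H₀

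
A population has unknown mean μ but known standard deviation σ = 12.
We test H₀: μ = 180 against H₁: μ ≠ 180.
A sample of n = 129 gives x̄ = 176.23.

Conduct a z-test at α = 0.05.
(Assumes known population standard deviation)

Standard error: SE = σ/√n = 12/√129 = 1.0565
z-statistic: z = (x̄ - μ₀)/SE = (176.23 - 180)/1.0565 = -3.5684
Critical value: ±1.960
p-value = 0.0004
Decision: reject H₀

Answer: z = -3.5684, reject H₀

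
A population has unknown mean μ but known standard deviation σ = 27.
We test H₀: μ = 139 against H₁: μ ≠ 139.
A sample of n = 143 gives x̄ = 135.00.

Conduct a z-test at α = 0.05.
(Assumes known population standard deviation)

Answer: z = -1.7716, fail to reject H₀

Derivation:
Standard error: SE = σ/√n = 27/√143 = 2.2579
z-statistic: z = (x̄ - μ₀)/SE = (135.00 - 139)/2.2579 = -1.7716
Critical value: ±1.960
p-value = 0.0765
Decision: fail to reject H₀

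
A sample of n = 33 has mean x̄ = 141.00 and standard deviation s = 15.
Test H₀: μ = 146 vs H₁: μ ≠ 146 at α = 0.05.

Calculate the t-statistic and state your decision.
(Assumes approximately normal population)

df = n - 1 = 32
SE = s/√n = 15/√33 = 2.6112
t = (x̄ - μ₀)/SE = (141.00 - 146)/2.6112 = -1.9148
Critical value: t_{0.025,32} = ±2.037
p-value ≈ 0.0645
Decision: fail to reject H₀

Answer: t = -1.9148, fail to reject H₀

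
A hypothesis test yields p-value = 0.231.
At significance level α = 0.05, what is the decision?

Compare p-value to α:
0.231 ≥ 0.05
Decision: fail to reject H₀

Answer: fail to reject H₀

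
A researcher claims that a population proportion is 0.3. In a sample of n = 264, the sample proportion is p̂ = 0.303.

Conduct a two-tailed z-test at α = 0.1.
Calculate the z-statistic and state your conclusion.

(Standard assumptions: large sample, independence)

Answer: z = 0.1064, fail to reject H₀

Derivation:
H₀: p = 0.3, H₁: p ≠ 0.3
Standard error: SE = √(p₀(1-p₀)/n) = √(0.3×0.7/264) = 0.028204
z-statistic: z = (p̂ - p₀)/SE = (0.303 - 0.3)/0.028204 = 0.1064
Critical value: z_0.05 = ±1.645
p-value = 0.9153
Decision: fail to reject H₀ at α = 0.1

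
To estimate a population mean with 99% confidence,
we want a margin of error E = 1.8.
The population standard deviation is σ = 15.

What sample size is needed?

z_0.005 = 2.576
n = (z×σ/E)² = (2.576×15/1.8)²
n = 460.8178
Round up: n = 461

Answer: n = 461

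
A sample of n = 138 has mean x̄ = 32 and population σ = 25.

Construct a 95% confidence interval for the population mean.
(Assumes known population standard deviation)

Answer: (27.8289, 36.1711)

Derivation:
Confidence level: 95%, α = 0.05
z_0.025 = 1.960
SE = σ/√n = 25/√138 = 2.1281
Margin of error = 1.960 × 2.1281 = 4.1711
CI: x̄ ± margin = 32 ± 4.1711
CI: (27.8289, 36.1711)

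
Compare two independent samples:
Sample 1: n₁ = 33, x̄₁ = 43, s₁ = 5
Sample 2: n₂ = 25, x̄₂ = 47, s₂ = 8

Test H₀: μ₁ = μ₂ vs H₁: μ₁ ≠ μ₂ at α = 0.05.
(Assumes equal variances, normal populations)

Answer: t = -2.3358, reject H₀

Derivation:
Pooled variance: s²_p = [32×5² + 24×8²]/(56) = 41.7143
s_p = 6.4587
SE = s_p×√(1/n₁ + 1/n₂) = 6.4587×√(1/33 + 1/25) = 1.7125
t = (x̄₁ - x̄₂)/SE = (43 - 47)/1.7125 = -2.3358
df = 56, t-critical = ±2.003
Decision: reject H₀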